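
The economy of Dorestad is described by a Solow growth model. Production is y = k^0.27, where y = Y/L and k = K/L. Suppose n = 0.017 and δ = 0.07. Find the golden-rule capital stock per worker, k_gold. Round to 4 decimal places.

Capital per worker breaks even when investment replaces (n + δ)·k; here n + δ = 0.087.
At the golden rule the marginal product of capital equals n+δ: 0.27·k^(0.27−1) = 0.087. Solving, k_gold = (0.27/0.087)^(1/0.73) ≈ 4.7180.

k_gold ≈ 4.7180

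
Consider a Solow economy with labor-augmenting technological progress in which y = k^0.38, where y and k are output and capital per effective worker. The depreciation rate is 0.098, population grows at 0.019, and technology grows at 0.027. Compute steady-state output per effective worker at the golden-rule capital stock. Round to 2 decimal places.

n + g + δ = 0.019 + 0.027 + 0.098 = 0.144.
Golden rule sets MPK = n+g+δ: 0.38·k^(0.38−1) = 0.144, so k_gold = (0.38/0.144)^(1/0.62) ≈ 4.7831.
Output: y_gold = k_gold^0.38 = 4.7831^0.38 ≈ 1.8126.

y_gold ≈ 1.81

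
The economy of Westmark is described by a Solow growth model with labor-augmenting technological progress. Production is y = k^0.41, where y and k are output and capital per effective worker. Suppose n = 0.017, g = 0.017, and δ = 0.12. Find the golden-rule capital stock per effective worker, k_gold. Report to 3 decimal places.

k_gold ≈ 5.258

The effective depreciation rate is n + g + δ = 0.017 + 0.017 + 0.12 = 0.154.
Golden rule sets MPK = n+g+δ: 0.41·k^(0.41−1) = 0.154, so k_gold = (0.41/0.154)^(1/0.59) ≈ 5.2576.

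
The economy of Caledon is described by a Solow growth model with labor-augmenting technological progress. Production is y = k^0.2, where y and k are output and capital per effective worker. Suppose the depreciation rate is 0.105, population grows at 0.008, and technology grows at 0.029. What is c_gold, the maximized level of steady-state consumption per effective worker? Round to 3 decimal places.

c_gold ≈ 0.872

Capital per effective worker breaks even when investment replaces (n + g + δ)·k; here n + g + δ = 0.142.
Maximizing c = f(k) − (n+g+δ)·k gives f'(k) = n+g+δ, i.e. 0.2·k^(0.2−1) = 0.142, so k_gold = (0.2/0.142)^(1/0.8) ≈ 1.5344.
y_gold = 1.5344^0.2 ≈ 1.0894.
c_gold = y_gold − (n+g+δ)·k_gold = 1.0894 − 0.142·1.5344 ≈ 0.8715.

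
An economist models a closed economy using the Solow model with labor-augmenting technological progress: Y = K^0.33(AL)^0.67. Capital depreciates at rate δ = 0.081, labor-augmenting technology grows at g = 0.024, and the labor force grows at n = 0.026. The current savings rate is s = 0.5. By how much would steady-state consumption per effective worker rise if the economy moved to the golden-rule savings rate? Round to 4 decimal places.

Δc ≈ 0.0890

The effective depreciation rate is n + g + δ = 0.026 + 0.024 + 0.081 = 0.131.
Current steady state (s = 0.5): k* = (0.5/0.131)^(1/0.67) ≈ 7.3826, y* = 7.3826^0.33 ≈ 1.9342, c* = (1−0.5)·1.9342 ≈ 0.9671.
Maximizing c = f(k) − (n+g+δ)·k gives f'(k) = n+g+δ, i.e. 0.33·k^(0.33−1) = 0.131, so k_gold = (0.33/0.131)^(1/0.67) ≈ 3.9707.
y_gold = 3.9707^0.33 ≈ 1.5763, c_gold = y_gold − 0.131·k_gold ≈ 1.0561.
Gain: Δc = 1.0561 − 0.9671 ≈ 0.0890.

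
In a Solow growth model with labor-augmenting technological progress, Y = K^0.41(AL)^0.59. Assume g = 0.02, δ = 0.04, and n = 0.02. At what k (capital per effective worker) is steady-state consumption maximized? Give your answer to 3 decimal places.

The effective depreciation rate is n + g + δ = 0.02 + 0.02 + 0.04 = 0.08.
At the golden rule the marginal product of capital equals n+g+δ: 0.41·k^(0.41−1) = 0.08. Solving, k_gold = (0.41/0.08)^(1/0.59) ≈ 15.9541.

k_gold ≈ 15.954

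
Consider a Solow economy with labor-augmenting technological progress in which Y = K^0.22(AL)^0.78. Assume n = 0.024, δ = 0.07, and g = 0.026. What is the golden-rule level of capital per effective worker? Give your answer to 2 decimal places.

k_gold ≈ 2.18

Capital per effective worker breaks even when investment replaces (n + g + δ)·k; here n + g + δ = 0.12.
At the golden rule the marginal product of capital equals n+g+δ: 0.22·k^(0.22−1) = 0.12. Solving, k_gold = (0.22/0.12)^(1/0.78) ≈ 2.1751.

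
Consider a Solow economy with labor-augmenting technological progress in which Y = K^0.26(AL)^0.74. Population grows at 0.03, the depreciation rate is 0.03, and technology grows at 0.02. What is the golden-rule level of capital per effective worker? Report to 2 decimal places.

k_gold ≈ 4.92

Break-even investment rate: n + g + δ = 0.03 + 0.02 + 0.03 = 0.08.
Setting f'(k) = n+g+δ gives 0.26·k^(0.26−1) = 0.08, hence k_gold = (0.26/0.08)^(1/0.74) ≈ 4.9174.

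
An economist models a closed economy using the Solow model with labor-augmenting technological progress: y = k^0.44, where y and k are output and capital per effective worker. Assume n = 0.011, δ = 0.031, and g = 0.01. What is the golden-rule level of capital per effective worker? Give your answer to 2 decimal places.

n + g + δ = 0.011 + 0.01 + 0.031 = 0.052.
Maximizing c = f(k) − (n+g+δ)·k gives f'(k) = n+g+δ, i.e. 0.44·k^(0.44−1) = 0.052, so k_gold = (0.44/0.052)^(1/0.56) ≈ 45.3064.

k_gold ≈ 45.31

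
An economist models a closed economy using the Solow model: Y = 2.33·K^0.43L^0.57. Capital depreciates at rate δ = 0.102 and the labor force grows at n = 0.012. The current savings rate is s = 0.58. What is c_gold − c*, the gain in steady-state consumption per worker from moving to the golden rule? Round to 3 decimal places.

n + δ = 0.012 + 0.102 = 0.114.
Current steady state (s = 0.58): k* = (0.58·2.33/0.114)^(1/0.57) ≈ 76.5594, y* = 2.33·76.5594^0.43 ≈ 15.0479, c* = (1−0.58)·15.0479 ≈ 6.3201.
Golden rule sets MPK = n+δ: 0.43·2.33·k^(0.43−1) = 0.114, so k_gold = (0.43·2.33/0.114)^(1/0.57) ≈ 45.2897.
y_gold = 2.33·45.2897^0.43 ≈ 12.0070, c_gold = y_gold − 0.114·k_gold ≈ 6.8440.
Gain: Δc = 6.8440 − 6.3201 ≈ 0.5239.

Δc ≈ 0.524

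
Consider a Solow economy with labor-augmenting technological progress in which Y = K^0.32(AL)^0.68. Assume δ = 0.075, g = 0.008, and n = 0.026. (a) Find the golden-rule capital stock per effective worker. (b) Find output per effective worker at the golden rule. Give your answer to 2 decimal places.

(a) k_gold ≈ 4.87; (b) y_gold ≈ 1.66

Capital per effective worker breaks even when investment replaces (n + g + δ)·k; here n + g + δ = 0.109.
Setting f'(k) = n+g+δ gives 0.32·k^(0.32−1) = 0.109, hence k_gold = (0.32/0.109)^(1/0.68) ≈ 4.8734.
y_gold = 4.8734^0.32 ≈ 1.6600.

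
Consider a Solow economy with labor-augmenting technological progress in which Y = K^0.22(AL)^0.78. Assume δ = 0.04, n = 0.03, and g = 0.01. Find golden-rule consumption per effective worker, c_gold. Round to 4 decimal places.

Capital per effective worker breaks even when investment replaces (n + g + δ)·k; here n + g + δ = 0.08.
At the golden rule the marginal product of capital equals n+g+δ: 0.22·k^(0.22−1) = 0.08. Solving, k_gold = (0.22/0.08)^(1/0.78) ≈ 3.6580.
y_gold = 3.6580^0.22 ≈ 1.3302.
c_gold = y_gold − (n+g+δ)·k_gold = 1.3302 − 0.08·3.6580 ≈ 1.0375.

c_gold ≈ 1.0375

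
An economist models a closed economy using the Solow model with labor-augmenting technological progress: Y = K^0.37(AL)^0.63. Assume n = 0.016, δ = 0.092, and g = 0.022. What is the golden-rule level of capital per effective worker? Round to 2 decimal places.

n + g + δ = 0.016 + 0.022 + 0.092 = 0.13.
Setting f'(k) = n+g+δ gives 0.37·k^(0.37−1) = 0.13, hence k_gold = (0.37/0.13)^(1/0.63) ≈ 5.2607.

k_gold ≈ 5.26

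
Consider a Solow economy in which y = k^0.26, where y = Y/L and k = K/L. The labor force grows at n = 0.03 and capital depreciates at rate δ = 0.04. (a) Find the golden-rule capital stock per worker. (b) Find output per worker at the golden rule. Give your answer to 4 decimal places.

The effective depreciation rate is n + δ = 0.03 + 0.04 = 0.07.
At the golden rule the marginal product of capital equals n+δ: 0.26·k^(0.26−1) = 0.07. Solving, k_gold = (0.26/0.07)^(1/0.74) ≈ 5.8898.
y_gold = 5.8898^0.26 ≈ 1.5857.

(a) k_gold ≈ 5.8898; (b) y_gold ≈ 1.5857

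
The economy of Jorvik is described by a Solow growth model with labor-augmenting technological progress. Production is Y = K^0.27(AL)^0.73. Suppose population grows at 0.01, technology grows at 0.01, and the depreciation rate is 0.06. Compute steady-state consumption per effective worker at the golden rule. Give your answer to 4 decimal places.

n + g + δ = 0.01 + 0.01 + 0.06 = 0.08.
Golden rule sets MPK = n+g+δ: 0.27·k^(0.27−1) = 0.08, so k_gold = (0.27/0.08)^(1/0.73) ≈ 5.2925.
y_gold = 5.2925^0.27 ≈ 1.5682.
c_gold = y_gold − (n+g+δ)·k_gold = 1.5682 − 0.08·5.2925 ≈ 1.1448.

c_gold ≈ 1.1448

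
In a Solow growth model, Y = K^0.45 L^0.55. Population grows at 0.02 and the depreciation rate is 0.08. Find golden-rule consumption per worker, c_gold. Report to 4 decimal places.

The effective depreciation rate is n + δ = 0.02 + 0.08 = 0.1.
Golden rule sets MPK = n+δ: 0.45·k^(0.45−1) = 0.1, so k_gold = (0.45/0.1)^(1/0.55) ≈ 15.4049.
y_gold = 15.4049^0.45 ≈ 3.4233.
c_gold = y_gold − (n+δ)·k_gold = 3.4233 − 0.1·15.4049 ≈ 1.8828.

c_gold ≈ 1.8828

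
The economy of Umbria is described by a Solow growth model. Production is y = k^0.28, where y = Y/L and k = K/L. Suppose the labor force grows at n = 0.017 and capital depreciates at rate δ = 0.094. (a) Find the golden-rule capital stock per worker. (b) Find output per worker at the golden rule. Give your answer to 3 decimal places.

(a) k_gold ≈ 3.615; (b) y_gold ≈ 1.433

Capital per worker breaks even when investment replaces (n + δ)·k; here n + δ = 0.111.
Golden rule sets MPK = n+δ: 0.28·k^(0.28−1) = 0.111, so k_gold = (0.28/0.111)^(1/0.72) ≈ 3.6150.
y_gold = 3.6150^0.28 ≈ 1.4331.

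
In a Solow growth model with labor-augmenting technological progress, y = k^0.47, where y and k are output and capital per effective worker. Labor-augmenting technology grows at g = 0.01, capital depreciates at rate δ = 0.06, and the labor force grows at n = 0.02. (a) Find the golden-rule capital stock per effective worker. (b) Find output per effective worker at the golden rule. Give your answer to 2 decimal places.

Break-even investment rate: n + g + δ = 0.02 + 0.01 + 0.06 = 0.09.
Setting f'(k) = n+g+δ gives 0.47·k^(0.47−1) = 0.09, hence k_gold = (0.47/0.09)^(1/0.53) ≈ 22.6175.
y_gold = 22.6175^0.47 ≈ 4.3310.

(a) k_gold ≈ 22.62; (b) y_gold ≈ 4.33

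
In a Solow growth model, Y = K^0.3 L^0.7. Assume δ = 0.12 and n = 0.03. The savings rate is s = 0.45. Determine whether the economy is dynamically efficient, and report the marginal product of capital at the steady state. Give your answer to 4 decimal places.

dynamically inefficient; MPK ≈ 0.1000

Break-even investment rate: n + δ = 0.03 + 0.12 = 0.15.
Steady-state k*: s·k^0.3 = 0.15·k gives k* = (0.45/0.15)^(1/0.7) ≈ 4.8040.
MPK = 0.3·4.8040^(-0.7) ≈ 0.1000.
MPK < n+δ = 0.15, so the economy is dynamically inefficient (over-saving).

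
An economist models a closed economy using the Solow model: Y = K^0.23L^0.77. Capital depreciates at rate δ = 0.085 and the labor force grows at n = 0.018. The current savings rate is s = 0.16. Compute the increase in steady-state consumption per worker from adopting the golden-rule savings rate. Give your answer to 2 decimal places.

Δc ≈ 0.02

The effective depreciation rate is n + δ = 0.018 + 0.085 = 0.103.
Current steady state (s = 0.16): k* = (0.16/0.103)^(1/0.77) ≈ 1.7718, y* = 1.7718^0.23 ≈ 1.1406, c* = (1−0.16)·1.1406 ≈ 0.9581.
Setting f'(k) = n+δ gives 0.23·k^(0.23−1) = 0.103, hence k_gold = (0.23/0.103)^(1/0.77) ≈ 2.8386.
y_gold = 2.8386^0.23 ≈ 1.2712, c_gold = y_gold − 0.103·k_gold ≈ 0.9788.
Gain: Δc = 0.9788 − 0.9581 ≈ 0.0207.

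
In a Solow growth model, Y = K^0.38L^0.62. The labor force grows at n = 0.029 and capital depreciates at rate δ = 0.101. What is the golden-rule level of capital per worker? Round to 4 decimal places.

n + δ = 0.029 + 0.101 = 0.13.
Maximizing c = f(k) − (n+δ)·k gives f'(k) = n+δ, i.e. 0.38·k^(0.38−1) = 0.13, so k_gold = (0.38/0.13)^(1/0.62) ≈ 5.6410.

k_gold ≈ 5.6410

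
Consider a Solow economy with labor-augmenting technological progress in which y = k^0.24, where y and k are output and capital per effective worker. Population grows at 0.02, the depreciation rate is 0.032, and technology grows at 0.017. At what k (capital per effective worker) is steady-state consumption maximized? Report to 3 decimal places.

k_gold ≈ 5.156

n + g + δ = 0.02 + 0.017 + 0.032 = 0.069.
Maximizing c = f(k) − (n+g+δ)·k gives f'(k) = n+g+δ, i.e. 0.24·k^(0.24−1) = 0.069, so k_gold = (0.24/0.069)^(1/0.76) ≈ 5.1561.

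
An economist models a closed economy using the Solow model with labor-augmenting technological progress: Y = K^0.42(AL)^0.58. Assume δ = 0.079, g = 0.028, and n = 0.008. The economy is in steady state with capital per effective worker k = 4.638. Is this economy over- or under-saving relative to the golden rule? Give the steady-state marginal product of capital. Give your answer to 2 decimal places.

The effective depreciation rate is n + g + δ = 0.008 + 0.028 + 0.079 = 0.115.
MPK = 0.42·k^(0.42−1) = 0.42·4.638^(-0.58) ≈ 0.1725.
MPK > 0.115, so the economy is dynamically efficient (under-saving).

under-saving; MPK ≈ 0.17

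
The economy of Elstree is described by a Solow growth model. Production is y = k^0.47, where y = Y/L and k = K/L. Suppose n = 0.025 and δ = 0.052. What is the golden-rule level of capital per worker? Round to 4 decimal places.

n + δ = 0.025 + 0.052 = 0.077.
Maximizing c = f(k) − (n+δ)·k gives f'(k) = n+δ, i.e. 0.47·k^(0.47−1) = 0.077, so k_gold = (0.47/0.077)^(1/0.53) ≈ 30.3583.

k_gold ≈ 30.3583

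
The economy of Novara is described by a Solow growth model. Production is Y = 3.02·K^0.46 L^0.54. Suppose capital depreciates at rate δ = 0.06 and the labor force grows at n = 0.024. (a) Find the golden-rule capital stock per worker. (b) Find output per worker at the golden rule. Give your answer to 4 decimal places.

n + δ = 0.024 + 0.06 = 0.084.
Maximizing c = f(k) − (n+δ)·k gives f'(k) = n+δ, i.e. 0.46·3.02·k^(0.46−1) = 0.084, so k_gold = (0.46·3.02/0.084)^(1/0.54) ≈ 180.4906.
y_gold = 3.02·180.4906^0.46 ≈ 32.9592.

(a) k_gold ≈ 180.4906; (b) y_gold ≈ 32.9592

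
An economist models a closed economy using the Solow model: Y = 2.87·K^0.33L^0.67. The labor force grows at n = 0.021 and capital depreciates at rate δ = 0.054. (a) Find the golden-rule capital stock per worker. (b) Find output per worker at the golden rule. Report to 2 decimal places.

(a) k_gold ≈ 44.03; (b) y_gold ≈ 10.01

The effective depreciation rate is n + δ = 0.021 + 0.054 = 0.075.
Maximizing c = f(k) − (n+δ)·k gives f'(k) = n+δ, i.e. 0.33·2.87·k^(0.33−1) = 0.075, so k_gold = (0.33·2.87/0.075)^(1/0.67) ≈ 44.0335.
y_gold = 2.87·44.0335^0.33 ≈ 10.0076.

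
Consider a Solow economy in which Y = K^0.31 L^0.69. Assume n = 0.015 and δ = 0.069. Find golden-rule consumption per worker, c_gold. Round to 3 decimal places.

Capital per worker breaks even when investment replaces (n + δ)·k; here n + δ = 0.084.
At the golden rule the marginal product of capital equals n+δ: 0.31·k^(0.31−1) = 0.084. Solving, k_gold = (0.31/0.084)^(1/0.69) ≈ 6.6353.
y_gold = 6.6353^0.31 ≈ 1.7979.
c_gold = y_gold − (n+δ)·k_gold = 1.7979 − 0.084·6.6353 ≈ 1.2406.

c_gold ≈ 1.241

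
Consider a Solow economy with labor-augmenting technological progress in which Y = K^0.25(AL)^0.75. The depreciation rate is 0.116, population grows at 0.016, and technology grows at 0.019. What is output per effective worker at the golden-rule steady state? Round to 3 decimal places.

y_gold ≈ 1.183

n + g + δ = 0.016 + 0.019 + 0.116 = 0.151.
Setting f'(k) = n+g+δ gives 0.25·k^(0.25−1) = 0.151, hence k_gold = (0.25/0.151)^(1/0.75) ≈ 1.9586.
Output: y_gold = k_gold^0.25 = 1.9586^0.25 ≈ 1.1830.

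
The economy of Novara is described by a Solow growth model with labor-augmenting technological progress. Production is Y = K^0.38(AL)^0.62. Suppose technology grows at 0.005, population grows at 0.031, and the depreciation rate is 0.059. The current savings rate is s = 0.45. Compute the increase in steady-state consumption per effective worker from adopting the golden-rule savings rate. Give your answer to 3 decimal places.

The effective depreciation rate is n + g + δ = 0.031 + 0.005 + 0.059 = 0.095.
Current steady state (s = 0.45): k* = (0.45/0.095)^(1/0.62) ≈ 12.2885, y* = 12.2885^0.38 ≈ 2.5942, c* = (1−0.45)·2.5942 ≈ 1.4268.
At the golden rule the marginal product of capital equals n+g+δ: 0.38·k^(0.38−1) = 0.095. Solving, k_gold = (0.38/0.095)^(1/0.62) ≈ 9.3554.
y_gold = 9.3554^0.38 ≈ 2.3389, c_gold = y_gold − 0.095·k_gold ≈ 1.4501.
Gain: Δc = 1.4501 − 1.4268 ≈ 0.0233.

Δc ≈ 0.023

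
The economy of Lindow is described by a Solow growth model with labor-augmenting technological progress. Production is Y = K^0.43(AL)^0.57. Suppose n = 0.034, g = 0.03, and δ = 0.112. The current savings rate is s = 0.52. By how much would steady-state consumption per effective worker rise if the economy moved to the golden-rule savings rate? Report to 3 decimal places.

Δc ≈ 0.031

Capital per effective worker breaks even when investment replaces (n + g + δ)·k; here n + g + δ = 0.176.
Current steady state (s = 0.52): k* = (0.52/0.176)^(1/0.57) ≈ 6.6899, y* = 6.6899^0.43 ≈ 2.2643, c* = (1−0.52)·2.2643 ≈ 1.0869.
Maximizing c = f(k) − (n+g+δ)·k gives f'(k) = n+g+δ, i.e. 0.43·k^(0.43−1) = 0.176, so k_gold = (0.43/0.176)^(1/0.57) ≈ 4.7932.
y_gold = 4.7932^0.43 ≈ 1.9619, c_gold = y_gold − 0.176·k_gold ≈ 1.1183.
Gain: Δc = 1.1183 − 1.0869 ≈ 0.0314.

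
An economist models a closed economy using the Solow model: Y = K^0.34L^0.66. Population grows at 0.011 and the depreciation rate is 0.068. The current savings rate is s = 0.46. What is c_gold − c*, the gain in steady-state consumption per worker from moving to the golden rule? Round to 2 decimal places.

Δc ≈ 0.06

Break-even investment rate: n + δ = 0.011 + 0.068 = 0.079.
Current steady state (s = 0.46): k* = (0.46/0.079)^(1/0.66) ≈ 14.4308, y* = 14.4308^0.34 ≈ 2.4783, c* = (1−0.46)·2.4783 ≈ 1.3383.
Golden rule sets MPK = n+δ: 0.34·k^(0.34−1) = 0.079, so k_gold = (0.34/0.079)^(1/0.66) ≈ 9.1281.
y_gold = 9.1281^0.34 ≈ 2.1209, c_gold = y_gold − 0.079·k_gold ≈ 1.3998.
Gain: Δc = 1.3998 − 1.3383 ≈ 0.0615.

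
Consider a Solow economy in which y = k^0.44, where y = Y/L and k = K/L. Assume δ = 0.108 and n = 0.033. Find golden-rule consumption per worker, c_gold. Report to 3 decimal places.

Capital per worker breaks even when investment replaces (n + δ)·k; here n + δ = 0.141.
Setting f'(k) = n+δ gives 0.44·k^(0.44−1) = 0.141, hence k_gold = (0.44/0.141)^(1/0.56) ≈ 7.6306.
y_gold = 7.6306^0.44 ≈ 2.4453.
c_gold = y_gold − (n+δ)·k_gold = 2.4453 − 0.141·7.6306 ≈ 1.3693.

c_gold ≈ 1.369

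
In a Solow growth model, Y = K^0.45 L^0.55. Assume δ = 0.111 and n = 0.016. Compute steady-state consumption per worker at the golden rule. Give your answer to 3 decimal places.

The effective depreciation rate is n + δ = 0.016 + 0.111 = 0.127.
At the golden rule the marginal product of capital equals n+δ: 0.45·k^(0.45−1) = 0.127. Solving, k_gold = (0.45/0.127)^(1/0.55) ≈ 9.9753.
y_gold = 9.9753^0.45 ≈ 2.8152.
c_gold = y_gold − (n+δ)·k_gold = 2.8152 − 0.127·9.9753 ≈ 1.5484.

c_gold ≈ 1.548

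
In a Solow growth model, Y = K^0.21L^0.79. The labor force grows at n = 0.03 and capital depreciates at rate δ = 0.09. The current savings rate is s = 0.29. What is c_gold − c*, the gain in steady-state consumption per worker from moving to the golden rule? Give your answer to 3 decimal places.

The effective depreciation rate is n + δ = 0.03 + 0.09 = 0.12.
Current steady state (s = 0.29): k* = (0.29/0.12)^(1/0.79) ≈ 3.0555, y* = 3.0555^0.21 ≈ 1.2644, c* = (1−0.29)·1.2644 ≈ 0.8977.
Golden rule sets MPK = n+δ: 0.21·k^(0.21−1) = 0.12, so k_gold = (0.21/0.12)^(1/0.79) ≈ 2.0307.
y_gold = 2.0307^0.21 ≈ 1.1604, c_gold = y_gold − 0.12·k_gold ≈ 0.9167.
Gain: Δc = 0.9167 − 0.8977 ≈ 0.0190.

Δc ≈ 0.019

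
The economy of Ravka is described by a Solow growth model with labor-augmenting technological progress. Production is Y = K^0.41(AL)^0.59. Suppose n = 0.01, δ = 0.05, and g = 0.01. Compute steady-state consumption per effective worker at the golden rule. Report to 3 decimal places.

Break-even investment rate: n + g + δ = 0.01 + 0.01 + 0.05 = 0.07.
Golden rule sets MPK = n+g+δ: 0.41·k^(0.41−1) = 0.07, so k_gold = (0.41/0.07)^(1/0.59) ≈ 20.0061.
y_gold = 20.0061^0.41 ≈ 3.4157.
c_gold = y_gold − (n+g+δ)·k_gold = 3.4157 − 0.07·20.0061 ≈ 2.0152.

c_gold ≈ 2.015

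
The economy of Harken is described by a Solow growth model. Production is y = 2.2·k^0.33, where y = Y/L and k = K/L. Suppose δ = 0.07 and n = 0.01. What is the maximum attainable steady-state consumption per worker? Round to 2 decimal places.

n + δ = 0.01 + 0.07 = 0.08.
Setting f'(k) = n+δ gives 0.33·2.2·k^(0.33−1) = 0.08, hence k_gold = (0.33·2.2/0.08)^(1/0.67) ≈ 26.8919.
y_gold = 2.2·26.8919^0.33 ≈ 6.5193.
c_gold = y_gold − (n+δ)·k_gold = 6.5193 − 0.08·26.8919 ≈ 4.3679.

c_gold ≈ 4.37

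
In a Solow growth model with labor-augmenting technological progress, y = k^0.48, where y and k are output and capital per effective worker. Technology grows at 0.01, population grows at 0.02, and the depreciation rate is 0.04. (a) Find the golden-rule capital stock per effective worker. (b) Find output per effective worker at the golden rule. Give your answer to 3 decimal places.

(a) k_gold ≈ 40.548; (b) y_gold ≈ 5.913

Capital per effective worker breaks even when investment replaces (n + g + δ)·k; here n + g + δ = 0.07.
Golden rule sets MPK = n+g+δ: 0.48·k^(0.48−1) = 0.07, so k_gold = (0.48/0.07)^(1/0.52) ≈ 40.5478.
y_gold = 40.5478^0.48 ≈ 5.9132.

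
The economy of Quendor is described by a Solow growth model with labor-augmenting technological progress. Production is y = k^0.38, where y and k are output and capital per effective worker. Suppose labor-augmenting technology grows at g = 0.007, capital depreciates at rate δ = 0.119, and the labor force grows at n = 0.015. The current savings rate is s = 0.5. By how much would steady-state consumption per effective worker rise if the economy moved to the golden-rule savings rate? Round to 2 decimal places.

The effective depreciation rate is n + g + δ = 0.015 + 0.007 + 0.119 = 0.141.
Current steady state (s = 0.5): k* = (0.5/0.141)^(1/0.62) ≈ 7.7036, y* = 7.7036^0.38 ≈ 2.1724, c* = (1−0.5)·2.1724 ≈ 1.0862.
Maximizing c = f(k) − (n+g+δ)·k gives f'(k) = n+g+δ, i.e. 0.38·k^(0.38−1) = 0.141, so k_gold = (0.38/0.141)^(1/0.62) ≈ 4.9483.
y_gold = 4.9483^0.38 ≈ 1.8361, c_gold = y_gold − 0.141·k_gold ≈ 1.1384.
Gain: Δc = 1.1384 − 1.0862 ≈ 0.0522.

Δc ≈ 0.05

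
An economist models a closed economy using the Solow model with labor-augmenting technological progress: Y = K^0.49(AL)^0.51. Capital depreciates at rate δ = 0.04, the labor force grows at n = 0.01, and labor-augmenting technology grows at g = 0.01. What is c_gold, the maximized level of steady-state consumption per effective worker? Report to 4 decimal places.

n + g + δ = 0.01 + 0.01 + 0.04 = 0.06.
At the golden rule the marginal product of capital equals n+g+δ: 0.49·k^(0.49−1) = 0.06. Solving, k_gold = (0.49/0.06)^(1/0.51) ≈ 61.4219.
y_gold = 61.4219^0.49 ≈ 7.5210.
c_gold = y_gold − (n+g+δ)·k_gold = 7.5210 − 0.06·61.4219 ≈ 3.8357.

c_gold ≈ 3.8357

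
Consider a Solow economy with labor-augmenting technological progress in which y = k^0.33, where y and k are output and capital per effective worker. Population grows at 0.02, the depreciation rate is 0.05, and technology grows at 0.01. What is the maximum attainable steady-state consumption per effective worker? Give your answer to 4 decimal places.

c_gold ≈ 1.3465

Break-even investment rate: n + g + δ = 0.02 + 0.01 + 0.05 = 0.08.
At the golden rule the marginal product of capital equals n+g+δ: 0.33·k^(0.33−1) = 0.08. Solving, k_gold = (0.33/0.08)^(1/0.67) ≈ 8.2898.
y_gold = 8.2898^0.33 ≈ 2.0096.
c_gold = y_gold − (n+g+δ)·k_gold = 2.0096 − 0.08·8.2898 ≈ 1.3465.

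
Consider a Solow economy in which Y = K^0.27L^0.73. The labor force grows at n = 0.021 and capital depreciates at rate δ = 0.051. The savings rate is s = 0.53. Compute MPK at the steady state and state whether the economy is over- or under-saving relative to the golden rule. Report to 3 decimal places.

The effective depreciation rate is n + δ = 0.021 + 0.051 = 0.072.
Steady-state k*: s·k^0.27 = 0.072·k gives k* = (0.53/0.072)^(1/0.73) ≈ 15.4026.
MPK = 0.27·15.4026^(-0.73) ≈ 0.0367.
MPK < n+δ = 0.072, so the economy is dynamically inefficient (over-saving).

over-saving; MPK ≈ 0.037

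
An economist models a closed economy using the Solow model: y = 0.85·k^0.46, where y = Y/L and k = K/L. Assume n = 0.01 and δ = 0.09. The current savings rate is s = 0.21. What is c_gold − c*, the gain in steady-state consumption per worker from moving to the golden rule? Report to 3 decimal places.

The effective depreciation rate is n + δ = 0.01 + 0.09 = 0.1.
Current steady state (s = 0.21): k* = (0.21·0.85/0.1)^(1/0.54) ≈ 2.9241, y* = 0.85·2.9241^0.46 ≈ 1.3924, c* = (1−0.21)·1.3924 ≈ 1.1000.
Golden rule sets MPK = n+δ: 0.46·0.85·k^(0.46−1) = 0.1, so k_gold = (0.46·0.85/0.1)^(1/0.54) ≈ 12.4918.
y_gold = 0.85·12.4918^0.46 ≈ 2.7156, c_gold = y_gold − 0.1·k_gold ≈ 1.4664.
Gain: Δc = 1.4664 − 1.1000 ≈ 0.3664.

Δc ≈ 0.366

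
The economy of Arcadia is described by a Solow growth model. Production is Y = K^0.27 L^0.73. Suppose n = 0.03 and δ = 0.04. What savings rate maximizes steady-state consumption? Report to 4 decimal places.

s_gold = 0.2700

Capital per worker breaks even when investment replaces (n + δ)·k; here n + δ = 0.07.
At the golden rule MPK = n+δ, and in any Cobb-Douglas steady state s = (n+δ)·k/y = MPK·k/y = capital's share 0.27.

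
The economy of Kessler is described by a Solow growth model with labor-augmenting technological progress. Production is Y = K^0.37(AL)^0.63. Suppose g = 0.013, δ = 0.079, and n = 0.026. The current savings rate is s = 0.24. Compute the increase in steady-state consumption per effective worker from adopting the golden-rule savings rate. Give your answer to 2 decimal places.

Break-even investment rate: n + g + δ = 0.026 + 0.013 + 0.079 = 0.118.
Current steady state (s = 0.24): k* = (0.24/0.118)^(1/0.63) ≈ 3.0861, y* = 3.0861^0.37 ≈ 1.5173, c* = (1−0.24)·1.5173 ≈ 1.1532.
Golden rule sets MPK = n+g+δ: 0.37·k^(0.37−1) = 0.118, so k_gold = (0.37/0.118)^(1/0.63) ≈ 6.1349.
y_gold = 6.1349^0.37 ≈ 1.9565, c_gold = y_gold − 0.118·k_gold ≈ 1.2326.
Gain: Δc = 1.2326 − 1.1532 ≈ 0.0794.

Δc ≈ 0.08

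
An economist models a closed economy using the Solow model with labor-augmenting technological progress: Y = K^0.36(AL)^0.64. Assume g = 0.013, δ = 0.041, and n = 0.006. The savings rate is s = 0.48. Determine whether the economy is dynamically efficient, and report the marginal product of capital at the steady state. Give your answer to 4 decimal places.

Break-even investment rate: n + g + δ = 0.006 + 0.013 + 0.041 = 0.06.
Steady-state k*: s·k^0.36 = 0.06·k gives k* = (0.48/0.06)^(1/0.64) ≈ 25.7678.
MPK = 0.36·25.7678^(-0.64) ≈ 0.0450.
MPK < n+g+δ = 0.06, so the economy is dynamically inefficient (over-saving).

dynamically inefficient; MPK ≈ 0.0450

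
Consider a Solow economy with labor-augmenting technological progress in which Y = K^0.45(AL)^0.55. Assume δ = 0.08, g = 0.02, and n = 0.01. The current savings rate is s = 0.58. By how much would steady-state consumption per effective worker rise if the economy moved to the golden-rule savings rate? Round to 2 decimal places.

Δc ≈ 0.10

The effective depreciation rate is n + g + δ = 0.01 + 0.02 + 0.08 = 0.11.
Current steady state (s = 0.58): k* = (0.58/0.11)^(1/0.55) ≈ 20.5490, y* = 20.5490^0.45 ≈ 3.8972, c* = (1−0.58)·3.8972 ≈ 1.6368.
Golden rule sets MPK = n+g+δ: 0.45·k^(0.45−1) = 0.11, so k_gold = (0.45/0.11)^(1/0.55) ≈ 12.9539.
y_gold = 12.9539^0.45 ≈ 3.1665, c_gold = y_gold − 0.11·k_gold ≈ 1.7416.
Gain: Δc = 1.7416 − 1.6368 ≈ 0.1047.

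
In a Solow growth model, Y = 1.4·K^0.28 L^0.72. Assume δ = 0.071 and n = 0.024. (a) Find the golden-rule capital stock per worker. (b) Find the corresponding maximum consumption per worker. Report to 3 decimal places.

n + δ = 0.024 + 0.071 = 0.095.
Maximizing c = f(k) − (n+δ)·k gives f'(k) = n+δ, i.e. 0.28·1.4·k^(0.28−1) = 0.095, so k_gold = (0.28·1.4/0.095)^(1/0.72) ≈ 7.1606.
y_gold = 1.4·7.1606^0.28 ≈ 2.4295; c_gold = y_gold − 0.095·k_gold ≈ 1.7492.

(a) k_gold ≈ 7.161; (b) c_gold ≈ 1.749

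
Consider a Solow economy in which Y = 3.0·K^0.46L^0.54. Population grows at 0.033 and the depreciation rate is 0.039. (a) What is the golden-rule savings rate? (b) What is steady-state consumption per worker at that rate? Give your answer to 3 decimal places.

The effective depreciation rate is n + δ = 0.033 + 0.039 = 0.072.
For Cobb-Douglas, s_gold equals capital's share: s_gold = 0.46.
Maximizing c = f(k) − (n+δ)·k gives f'(k) = n+δ, i.e. 0.46·3.0·k^(0.46−1) = 0.072, so k_gold = (0.46·3.0/0.072)^(1/0.54) ≈ 237.1845.
y_gold = 3.0·237.1845^0.46 ≈ 37.1245; c_gold = (1−0.46)·y_gold ≈ 20.0472.

(a) s_gold = 0.460; (b) c_gold ≈ 20.047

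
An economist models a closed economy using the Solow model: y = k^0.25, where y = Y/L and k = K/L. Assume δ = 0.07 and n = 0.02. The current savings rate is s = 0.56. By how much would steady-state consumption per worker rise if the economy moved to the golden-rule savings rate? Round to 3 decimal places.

Break-even investment rate: n + δ = 0.02 + 0.07 = 0.09.
Current steady state (s = 0.56): k* = (0.56/0.09)^(1/0.75) ≈ 11.4444, y* = 11.4444^0.25 ≈ 1.8393, c* = (1−0.56)·1.8393 ≈ 0.8093.
Setting f'(k) = n+δ gives 0.25·k^(0.25−1) = 0.09, hence k_gold = (0.25/0.09)^(1/0.75) ≈ 3.9048.
y_gold = 3.9048^0.25 ≈ 1.4057, c_gold = y_gold − 0.09·k_gold ≈ 1.0543.
Gain: Δc = 1.0543 − 0.8093 ≈ 0.2450.

Δc ≈ 0.245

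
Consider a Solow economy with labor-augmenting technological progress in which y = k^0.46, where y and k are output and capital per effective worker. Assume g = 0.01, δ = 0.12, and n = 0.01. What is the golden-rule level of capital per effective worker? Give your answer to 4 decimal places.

k_gold ≈ 9.0515

n + g + δ = 0.01 + 0.01 + 0.12 = 0.14.
Maximizing c = f(k) − (n+g+δ)·k gives f'(k) = n+g+δ, i.e. 0.46·k^(0.46−1) = 0.14, so k_gold = (0.46/0.14)^(1/0.54) ≈ 9.0515.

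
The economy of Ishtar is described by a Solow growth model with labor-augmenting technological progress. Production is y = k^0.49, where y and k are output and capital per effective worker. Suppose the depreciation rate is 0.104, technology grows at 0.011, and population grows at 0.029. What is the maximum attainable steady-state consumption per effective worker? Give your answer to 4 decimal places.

Break-even investment rate: n + g + δ = 0.029 + 0.011 + 0.104 = 0.144.
At the golden rule the marginal product of capital equals n+g+δ: 0.49·k^(0.49−1) = 0.144. Solving, k_gold = (0.49/0.144)^(1/0.51) ≈ 11.0360.
y_gold = 11.0360^0.49 ≈ 3.2432.
c_gold = y_gold − (n+g+δ)·k_gold = 3.2432 − 0.144·11.0360 ≈ 1.6540.

c_gold ≈ 1.6540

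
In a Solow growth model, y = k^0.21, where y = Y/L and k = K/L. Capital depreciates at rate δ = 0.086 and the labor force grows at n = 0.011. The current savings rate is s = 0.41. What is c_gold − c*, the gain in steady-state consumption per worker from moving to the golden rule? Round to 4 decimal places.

n + δ = 0.011 + 0.086 = 0.097.
Current steady state (s = 0.41): k* = (0.41/0.097)^(1/0.79) ≈ 6.2004, y* = 6.2004^0.21 ≈ 1.4669, c* = (1−0.41)·1.4669 ≈ 0.8655.
At the golden rule the marginal product of capital equals n+δ: 0.21·k^(0.21−1) = 0.097. Solving, k_gold = (0.21/0.097)^(1/0.79) ≈ 2.6584.
y_gold = 2.6584^0.21 ≈ 1.2279, c_gold = y_gold − 0.097·k_gold ≈ 0.9701.
Gain: Δc = 0.9701 − 0.8655 ≈ 0.1046.

Δc ≈ 0.1046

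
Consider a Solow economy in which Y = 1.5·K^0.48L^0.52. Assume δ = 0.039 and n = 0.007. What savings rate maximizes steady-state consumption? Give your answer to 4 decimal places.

s_gold = 0.4800

Break-even investment rate: n + δ = 0.007 + 0.039 = 0.046.
At the golden rule MPK = n+δ, and in any Cobb-Douglas steady state s = (n+δ)·k/y = MPK·k/y = capital's share 0.48.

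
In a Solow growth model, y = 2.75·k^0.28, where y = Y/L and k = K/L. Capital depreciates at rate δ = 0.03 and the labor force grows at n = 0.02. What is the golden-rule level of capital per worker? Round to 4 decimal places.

Break-even investment rate: n + δ = 0.02 + 0.03 = 0.05.
At the golden rule the marginal product of capital equals n+δ: 0.28·2.75·k^(0.28−1) = 0.05. Solving, k_gold = (0.28·2.75/0.05)^(1/0.72) ≈ 44.5999.

k_gold ≈ 44.5999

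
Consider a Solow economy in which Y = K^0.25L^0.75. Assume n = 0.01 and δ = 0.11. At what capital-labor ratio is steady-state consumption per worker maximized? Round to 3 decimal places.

k_gold ≈ 2.661

Capital per worker breaks even when investment replaces (n + δ)·k; here n + δ = 0.12.
At the golden rule the marginal product of capital equals n+δ: 0.25·k^(0.25−1) = 0.12. Solving, k_gold = (0.25/0.12)^(1/0.75) ≈ 2.6608.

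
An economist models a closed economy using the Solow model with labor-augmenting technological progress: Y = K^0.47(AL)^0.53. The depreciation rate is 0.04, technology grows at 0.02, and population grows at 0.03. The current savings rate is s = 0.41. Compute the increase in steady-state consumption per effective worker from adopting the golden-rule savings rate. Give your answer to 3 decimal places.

n + g + δ = 0.03 + 0.02 + 0.04 = 0.09.
Current steady state (s = 0.41): k* = (0.41/0.09)^(1/0.53) ≈ 17.4796, y* = 17.4796^0.47 ≈ 3.8370, c* = (1−0.41)·3.8370 ≈ 2.2638.
Setting f'(k) = n+g+δ gives 0.47·k^(0.47−1) = 0.09, hence k_gold = (0.47/0.09)^(1/0.53) ≈ 22.6175.
y_gold = 22.6175^0.47 ≈ 4.3310, c_gold = y_gold − 0.09·k_gold ≈ 2.2954.
Gain: Δc = 2.2954 − 2.2638 ≈ 0.0316.

Δc ≈ 0.032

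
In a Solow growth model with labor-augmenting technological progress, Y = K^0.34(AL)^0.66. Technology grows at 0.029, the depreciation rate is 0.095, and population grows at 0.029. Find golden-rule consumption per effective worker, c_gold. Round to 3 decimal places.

Capital per effective worker breaks even when investment replaces (n + g + δ)·k; here n + g + δ = 0.153.
Setting f'(k) = n+g+δ gives 0.34·k^(0.34−1) = 0.153, hence k_gold = (0.34/0.153)^(1/0.66) ≈ 3.3530.
y_gold = 3.3530^0.34 ≈ 1.5089.
c_gold = y_gold − (n+g+δ)·k_gold = 1.5089 − 0.153·3.3530 ≈ 0.9958.

c_gold ≈ 0.996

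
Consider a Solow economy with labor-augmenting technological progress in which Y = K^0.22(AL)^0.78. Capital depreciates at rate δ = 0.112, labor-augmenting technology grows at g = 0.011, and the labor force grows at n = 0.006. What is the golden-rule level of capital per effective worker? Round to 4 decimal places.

n + g + δ = 0.006 + 0.011 + 0.112 = 0.129.
Maximizing c = f(k) − (n+g+δ)·k gives f'(k) = n+g+δ, i.e. 0.22·k^(0.22−1) = 0.129, so k_gold = (0.22/0.129)^(1/0.78) ≈ 1.9825.

k_gold ≈ 1.9825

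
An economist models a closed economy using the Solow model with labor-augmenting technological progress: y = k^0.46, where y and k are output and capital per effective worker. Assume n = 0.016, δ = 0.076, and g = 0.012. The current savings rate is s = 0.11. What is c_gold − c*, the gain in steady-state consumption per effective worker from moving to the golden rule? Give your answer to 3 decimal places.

Δc ≈ 0.983

The effective depreciation rate is n + g + δ = 0.016 + 0.012 + 0.076 = 0.104.
Current steady state (s = 0.11): k* = (0.11/0.104)^(1/0.54) ≈ 1.1095, y* = 1.1095^0.46 ≈ 1.0489, c* = (1−0.11)·1.0489 ≈ 0.9336.
Golden rule sets MPK = n+g+δ: 0.46·k^(0.46−1) = 0.104, so k_gold = (0.46/0.104)^(1/0.54) ≈ 15.6959.
y_gold = 15.6959^0.46 ≈ 3.5486, c_gold = y_gold − 0.104·k_gold ≈ 1.9163.
Gain: Δc = 1.9163 − 0.9336 ≈ 0.9827.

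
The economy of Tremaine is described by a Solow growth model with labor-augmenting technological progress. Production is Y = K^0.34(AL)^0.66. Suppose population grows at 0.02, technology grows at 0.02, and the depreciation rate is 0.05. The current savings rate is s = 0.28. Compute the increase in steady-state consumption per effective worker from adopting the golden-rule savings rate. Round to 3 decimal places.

n + g + δ = 0.02 + 0.02 + 0.05 = 0.09.
Current steady state (s = 0.28): k* = (0.28/0.09)^(1/0.66) ≈ 5.5827, y* = 5.5827^0.34 ≈ 1.7944, c* = (1−0.28)·1.7944 ≈ 1.2920.
Setting f'(k) = n+g+δ gives 0.34·k^(0.34−1) = 0.09, hence k_gold = (0.34/0.09)^(1/0.66) ≈ 7.4920.
y_gold = 7.4920^0.34 ≈ 1.9832, c_gold = y_gold − 0.09·k_gold ≈ 1.3089.
Gain: Δc = 1.3089 − 1.2920 ≈ 0.0169.

Δc ≈ 0.017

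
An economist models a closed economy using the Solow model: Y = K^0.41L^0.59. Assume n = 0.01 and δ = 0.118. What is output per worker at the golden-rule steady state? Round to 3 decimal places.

y_gold ≈ 2.246

Break-even investment rate: n + δ = 0.01 + 0.118 = 0.128.
At the golden rule the marginal product of capital equals n+δ: 0.41·k^(0.41−1) = 0.128. Solving, k_gold = (0.41/0.128)^(1/0.59) ≈ 7.1929.
Output: y_gold = k_gold^0.41 = 7.1929^0.41 ≈ 2.2456.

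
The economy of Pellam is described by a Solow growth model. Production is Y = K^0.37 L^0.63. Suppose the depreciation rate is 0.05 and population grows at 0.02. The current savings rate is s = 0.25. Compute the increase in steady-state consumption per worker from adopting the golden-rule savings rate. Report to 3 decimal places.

n + δ = 0.02 + 0.05 = 0.07.
Current steady state (s = 0.25): k* = (0.25/0.07)^(1/0.63) ≈ 7.5427, y* = 7.5427^0.37 ≈ 2.1120, c* = (1−0.25)·2.1120 ≈ 1.5840.
Golden rule sets MPK = n+δ: 0.37·k^(0.37−1) = 0.07, so k_gold = (0.37/0.07)^(1/0.63) ≈ 14.0535.
y_gold = 14.0535^0.37 ≈ 2.6588, c_gold = y_gold − 0.07·k_gold ≈ 1.6750.
Gain: Δc = 1.6750 − 1.5840 ≈ 0.0911.

Δc ≈ 0.091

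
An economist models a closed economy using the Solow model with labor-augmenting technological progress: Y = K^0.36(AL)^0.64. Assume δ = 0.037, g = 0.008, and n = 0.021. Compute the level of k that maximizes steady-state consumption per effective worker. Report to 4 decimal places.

k_gold ≈ 14.1640

Break-even investment rate: n + g + δ = 0.021 + 0.008 + 0.037 = 0.066.
Maximizing c = f(k) − (n+g+δ)·k gives f'(k) = n+g+δ, i.e. 0.36·k^(0.36−1) = 0.066, so k_gold = (0.36/0.066)^(1/0.64) ≈ 14.1640.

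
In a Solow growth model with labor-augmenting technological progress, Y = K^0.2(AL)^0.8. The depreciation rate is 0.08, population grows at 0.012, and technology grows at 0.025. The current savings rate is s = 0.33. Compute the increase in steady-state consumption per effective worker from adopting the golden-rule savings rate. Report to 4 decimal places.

Δc ≈ 0.0465

n + g + δ = 0.012 + 0.025 + 0.08 = 0.117.
Current steady state (s = 0.33): k* = (0.33/0.117)^(1/0.8) ≈ 3.6552, y* = 3.6552^0.2 ≈ 1.2959, c* = (1−0.33)·1.2959 ≈ 0.8683.
Setting f'(k) = n+g+δ gives 0.2·k^(0.2−1) = 0.117, hence k_gold = (0.2/0.117)^(1/0.8) ≈ 1.9546.
y_gold = 1.9546^0.2 ≈ 1.1434, c_gold = y_gold − 0.117·k_gold ≈ 0.9147.
Gain: Δc = 0.9147 − 0.8683 ≈ 0.0465.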